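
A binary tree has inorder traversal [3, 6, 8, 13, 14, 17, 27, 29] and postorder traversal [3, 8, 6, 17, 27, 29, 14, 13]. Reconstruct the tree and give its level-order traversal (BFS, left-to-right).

Inorder:   [3, 6, 8, 13, 14, 17, 27, 29]
Postorder: [3, 8, 6, 17, 27, 29, 14, 13]
Algorithm: postorder visits root last, so walk postorder right-to-left;
each value is the root of the current inorder slice — split it at that
value, recurse on the right subtree first, then the left.
Recursive splits:
  root=13; inorder splits into left=[3, 6, 8], right=[14, 17, 27, 29]
  root=14; inorder splits into left=[], right=[17, 27, 29]
  root=29; inorder splits into left=[17, 27], right=[]
  root=27; inorder splits into left=[17], right=[]
  root=17; inorder splits into left=[], right=[]
  root=6; inorder splits into left=[3], right=[8]
  root=8; inorder splits into left=[], right=[]
  root=3; inorder splits into left=[], right=[]
Reconstructed level-order: [13, 6, 14, 3, 8, 29, 27, 17]


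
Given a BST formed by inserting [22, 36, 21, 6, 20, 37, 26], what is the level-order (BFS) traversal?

Tree insertion order: [22, 36, 21, 6, 20, 37, 26]
Tree (level-order array): [22, 21, 36, 6, None, 26, 37, None, 20]
BFS from the root, enqueuing left then right child of each popped node:
  queue [22] -> pop 22, enqueue [21, 36], visited so far: [22]
  queue [21, 36] -> pop 21, enqueue [6], visited so far: [22, 21]
  queue [36, 6] -> pop 36, enqueue [26, 37], visited so far: [22, 21, 36]
  queue [6, 26, 37] -> pop 6, enqueue [20], visited so far: [22, 21, 36, 6]
  queue [26, 37, 20] -> pop 26, enqueue [none], visited so far: [22, 21, 36, 6, 26]
  queue [37, 20] -> pop 37, enqueue [none], visited so far: [22, 21, 36, 6, 26, 37]
  queue [20] -> pop 20, enqueue [none], visited so far: [22, 21, 36, 6, 26, 37, 20]
Result: [22, 21, 36, 6, 26, 37, 20]


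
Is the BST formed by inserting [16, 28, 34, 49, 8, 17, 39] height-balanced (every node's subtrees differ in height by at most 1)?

Tree (level-order array): [16, 8, 28, None, None, 17, 34, None, None, None, 49, 39]
Definition: a tree is height-balanced if, at every node, |h(left) - h(right)| <= 1 (empty subtree has height -1).
Bottom-up per-node check:
  node 8: h_left=-1, h_right=-1, diff=0 [OK], height=0
  node 17: h_left=-1, h_right=-1, diff=0 [OK], height=0
  node 39: h_left=-1, h_right=-1, diff=0 [OK], height=0
  node 49: h_left=0, h_right=-1, diff=1 [OK], height=1
  node 34: h_left=-1, h_right=1, diff=2 [FAIL (|-1-1|=2 > 1)], height=2
  node 28: h_left=0, h_right=2, diff=2 [FAIL (|0-2|=2 > 1)], height=3
  node 16: h_left=0, h_right=3, diff=3 [FAIL (|0-3|=3 > 1)], height=4
Node 34 violates the condition: |-1 - 1| = 2 > 1.
Result: Not balanced


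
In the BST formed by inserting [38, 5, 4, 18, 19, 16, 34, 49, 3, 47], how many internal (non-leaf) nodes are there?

Tree built from: [38, 5, 4, 18, 19, 16, 34, 49, 3, 47]
Tree (level-order array): [38, 5, 49, 4, 18, 47, None, 3, None, 16, 19, None, None, None, None, None, None, None, 34]
Rule: An internal node has at least one child.
Per-node child counts:
  node 38: 2 child(ren)
  node 5: 2 child(ren)
  node 4: 1 child(ren)
  node 3: 0 child(ren)
  node 18: 2 child(ren)
  node 16: 0 child(ren)
  node 19: 1 child(ren)
  node 34: 0 child(ren)
  node 49: 1 child(ren)
  node 47: 0 child(ren)
Matching nodes: [38, 5, 4, 18, 19, 49]
Count of internal (non-leaf) nodes: 6


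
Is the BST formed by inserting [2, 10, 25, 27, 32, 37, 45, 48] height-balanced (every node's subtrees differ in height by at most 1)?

Tree (level-order array): [2, None, 10, None, 25, None, 27, None, 32, None, 37, None, 45, None, 48]
Definition: a tree is height-balanced if, at every node, |h(left) - h(right)| <= 1 (empty subtree has height -1).
Bottom-up per-node check:
  node 48: h_left=-1, h_right=-1, diff=0 [OK], height=0
  node 45: h_left=-1, h_right=0, diff=1 [OK], height=1
  node 37: h_left=-1, h_right=1, diff=2 [FAIL (|-1-1|=2 > 1)], height=2
  node 32: h_left=-1, h_right=2, diff=3 [FAIL (|-1-2|=3 > 1)], height=3
  node 27: h_left=-1, h_right=3, diff=4 [FAIL (|-1-3|=4 > 1)], height=4
  node 25: h_left=-1, h_right=4, diff=5 [FAIL (|-1-4|=5 > 1)], height=5
  node 10: h_left=-1, h_right=5, diff=6 [FAIL (|-1-5|=6 > 1)], height=6
  node 2: h_left=-1, h_right=6, diff=7 [FAIL (|-1-6|=7 > 1)], height=7
Node 37 violates the condition: |-1 - 1| = 2 > 1.
Result: Not balanced


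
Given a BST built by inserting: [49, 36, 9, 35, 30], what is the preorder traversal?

Tree insertion order: [49, 36, 9, 35, 30]
Tree (level-order array): [49, 36, None, 9, None, None, 35, 30]
Preorder traversal: [49, 36, 9, 35, 30]


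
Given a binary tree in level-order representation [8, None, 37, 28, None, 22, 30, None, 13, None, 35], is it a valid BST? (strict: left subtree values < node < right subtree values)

Level-order array: [8, None, 37, 28, None, 22, 30, None, 13, None, 35]
Validate using subtree bounds (lo, hi): at each node, require lo < value < hi,
then recurse left with hi=value and right with lo=value.
Preorder trace (stopping at first violation):
  at node 8 with bounds (-inf, +inf): OK
  at node 37 with bounds (8, +inf): OK
  at node 28 with bounds (8, 37): OK
  at node 22 with bounds (8, 28): OK
  at node 13 with bounds (22, 28): VIOLATION
Node 13 violates its bound: not (22 < 13 < 28).
Result: Not a valid BST


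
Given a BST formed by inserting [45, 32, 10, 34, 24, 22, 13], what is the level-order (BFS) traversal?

Tree insertion order: [45, 32, 10, 34, 24, 22, 13]
Tree (level-order array): [45, 32, None, 10, 34, None, 24, None, None, 22, None, 13]
BFS from the root, enqueuing left then right child of each popped node:
  queue [45] -> pop 45, enqueue [32], visited so far: [45]
  queue [32] -> pop 32, enqueue [10, 34], visited so far: [45, 32]
  queue [10, 34] -> pop 10, enqueue [24], visited so far: [45, 32, 10]
  queue [34, 24] -> pop 34, enqueue [none], visited so far: [45, 32, 10, 34]
  queue [24] -> pop 24, enqueue [22], visited so far: [45, 32, 10, 34, 24]
  queue [22] -> pop 22, enqueue [13], visited so far: [45, 32, 10, 34, 24, 22]
  queue [13] -> pop 13, enqueue [none], visited so far: [45, 32, 10, 34, 24, 22, 13]
Result: [45, 32, 10, 34, 24, 22, 13]


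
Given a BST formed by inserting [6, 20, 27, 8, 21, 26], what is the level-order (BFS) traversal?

Tree insertion order: [6, 20, 27, 8, 21, 26]
Tree (level-order array): [6, None, 20, 8, 27, None, None, 21, None, None, 26]
BFS from the root, enqueuing left then right child of each popped node:
  queue [6] -> pop 6, enqueue [20], visited so far: [6]
  queue [20] -> pop 20, enqueue [8, 27], visited so far: [6, 20]
  queue [8, 27] -> pop 8, enqueue [none], visited so far: [6, 20, 8]
  queue [27] -> pop 27, enqueue [21], visited so far: [6, 20, 8, 27]
  queue [21] -> pop 21, enqueue [26], visited so far: [6, 20, 8, 27, 21]
  queue [26] -> pop 26, enqueue [none], visited so far: [6, 20, 8, 27, 21, 26]
Result: [6, 20, 8, 27, 21, 26]


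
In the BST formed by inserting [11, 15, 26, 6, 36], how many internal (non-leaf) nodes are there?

Tree built from: [11, 15, 26, 6, 36]
Tree (level-order array): [11, 6, 15, None, None, None, 26, None, 36]
Rule: An internal node has at least one child.
Per-node child counts:
  node 11: 2 child(ren)
  node 6: 0 child(ren)
  node 15: 1 child(ren)
  node 26: 1 child(ren)
  node 36: 0 child(ren)
Matching nodes: [11, 15, 26]
Count of internal (non-leaf) nodes: 3


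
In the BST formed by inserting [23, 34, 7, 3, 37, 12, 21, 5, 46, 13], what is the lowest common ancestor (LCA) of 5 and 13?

Tree insertion order: [23, 34, 7, 3, 37, 12, 21, 5, 46, 13]
Tree (level-order array): [23, 7, 34, 3, 12, None, 37, None, 5, None, 21, None, 46, None, None, 13]
In a BST, the LCA of p=5, q=13 is the first node v on the
root-to-leaf path with p <= v <= q (go left if both < v, right if both > v).
Walk from root:
  at 23: both 5 and 13 < 23, go left
  at 7: 5 <= 7 <= 13, this is the LCA
LCA = 7


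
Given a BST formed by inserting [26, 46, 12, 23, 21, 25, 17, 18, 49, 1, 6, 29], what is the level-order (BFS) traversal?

Tree insertion order: [26, 46, 12, 23, 21, 25, 17, 18, 49, 1, 6, 29]
Tree (level-order array): [26, 12, 46, 1, 23, 29, 49, None, 6, 21, 25, None, None, None, None, None, None, 17, None, None, None, None, 18]
BFS from the root, enqueuing left then right child of each popped node:
  queue [26] -> pop 26, enqueue [12, 46], visited so far: [26]
  queue [12, 46] -> pop 12, enqueue [1, 23], visited so far: [26, 12]
  queue [46, 1, 23] -> pop 46, enqueue [29, 49], visited so far: [26, 12, 46]
  queue [1, 23, 29, 49] -> pop 1, enqueue [6], visited so far: [26, 12, 46, 1]
  queue [23, 29, 49, 6] -> pop 23, enqueue [21, 25], visited so far: [26, 12, 46, 1, 23]
  queue [29, 49, 6, 21, 25] -> pop 29, enqueue [none], visited so far: [26, 12, 46, 1, 23, 29]
  queue [49, 6, 21, 25] -> pop 49, enqueue [none], visited so far: [26, 12, 46, 1, 23, 29, 49]
  queue [6, 21, 25] -> pop 6, enqueue [none], visited so far: [26, 12, 46, 1, 23, 29, 49, 6]
  queue [21, 25] -> pop 21, enqueue [17], visited so far: [26, 12, 46, 1, 23, 29, 49, 6, 21]
  queue [25, 17] -> pop 25, enqueue [none], visited so far: [26, 12, 46, 1, 23, 29, 49, 6, 21, 25]
  queue [17] -> pop 17, enqueue [18], visited so far: [26, 12, 46, 1, 23, 29, 49, 6, 21, 25, 17]
  queue [18] -> pop 18, enqueue [none], visited so far: [26, 12, 46, 1, 23, 29, 49, 6, 21, 25, 17, 18]
Result: [26, 12, 46, 1, 23, 29, 49, 6, 21, 25, 17, 18]


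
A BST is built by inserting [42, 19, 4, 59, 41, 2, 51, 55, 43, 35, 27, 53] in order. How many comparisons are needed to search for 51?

Search path for 51: 42 -> 59 -> 51
Found: True
Comparisons: 3


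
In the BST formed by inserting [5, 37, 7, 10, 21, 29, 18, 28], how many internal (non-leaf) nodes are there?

Tree built from: [5, 37, 7, 10, 21, 29, 18, 28]
Tree (level-order array): [5, None, 37, 7, None, None, 10, None, 21, 18, 29, None, None, 28]
Rule: An internal node has at least one child.
Per-node child counts:
  node 5: 1 child(ren)
  node 37: 1 child(ren)
  node 7: 1 child(ren)
  node 10: 1 child(ren)
  node 21: 2 child(ren)
  node 18: 0 child(ren)
  node 29: 1 child(ren)
  node 28: 0 child(ren)
Matching nodes: [5, 37, 7, 10, 21, 29]
Count of internal (non-leaf) nodes: 6


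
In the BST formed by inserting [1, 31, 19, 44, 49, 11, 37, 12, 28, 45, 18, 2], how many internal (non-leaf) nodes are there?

Tree built from: [1, 31, 19, 44, 49, 11, 37, 12, 28, 45, 18, 2]
Tree (level-order array): [1, None, 31, 19, 44, 11, 28, 37, 49, 2, 12, None, None, None, None, 45, None, None, None, None, 18]
Rule: An internal node has at least one child.
Per-node child counts:
  node 1: 1 child(ren)
  node 31: 2 child(ren)
  node 19: 2 child(ren)
  node 11: 2 child(ren)
  node 2: 0 child(ren)
  node 12: 1 child(ren)
  node 18: 0 child(ren)
  node 28: 0 child(ren)
  node 44: 2 child(ren)
  node 37: 0 child(ren)
  node 49: 1 child(ren)
  node 45: 0 child(ren)
Matching nodes: [1, 31, 19, 11, 12, 44, 49]
Count of internal (non-leaf) nodes: 7


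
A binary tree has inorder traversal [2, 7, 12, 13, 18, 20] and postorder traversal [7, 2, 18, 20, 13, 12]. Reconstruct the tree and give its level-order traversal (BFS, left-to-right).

Inorder:   [2, 7, 12, 13, 18, 20]
Postorder: [7, 2, 18, 20, 13, 12]
Algorithm: postorder visits root last, so walk postorder right-to-left;
each value is the root of the current inorder slice — split it at that
value, recurse on the right subtree first, then the left.
Recursive splits:
  root=12; inorder splits into left=[2, 7], right=[13, 18, 20]
  root=13; inorder splits into left=[], right=[18, 20]
  root=20; inorder splits into left=[18], right=[]
  root=18; inorder splits into left=[], right=[]
  root=2; inorder splits into left=[], right=[7]
  root=7; inorder splits into left=[], right=[]
Reconstructed level-order: [12, 2, 13, 7, 20, 18]


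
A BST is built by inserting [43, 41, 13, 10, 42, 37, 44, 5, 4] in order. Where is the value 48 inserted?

Starting tree (level order): [43, 41, 44, 13, 42, None, None, 10, 37, None, None, 5, None, None, None, 4]
Insertion path: 43 -> 44
Result: insert 48 as right child of 44
Final tree (level order): [43, 41, 44, 13, 42, None, 48, 10, 37, None, None, None, None, 5, None, None, None, 4]


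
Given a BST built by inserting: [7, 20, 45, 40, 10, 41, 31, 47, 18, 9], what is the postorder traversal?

Tree insertion order: [7, 20, 45, 40, 10, 41, 31, 47, 18, 9]
Tree (level-order array): [7, None, 20, 10, 45, 9, 18, 40, 47, None, None, None, None, 31, 41]
Postorder traversal: [9, 18, 10, 31, 41, 40, 47, 45, 20, 7]


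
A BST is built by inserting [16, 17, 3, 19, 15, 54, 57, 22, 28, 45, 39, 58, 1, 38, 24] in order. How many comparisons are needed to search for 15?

Search path for 15: 16 -> 3 -> 15
Found: True
Comparisons: 3


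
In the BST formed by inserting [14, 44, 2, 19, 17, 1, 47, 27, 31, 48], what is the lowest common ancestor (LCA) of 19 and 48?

Tree insertion order: [14, 44, 2, 19, 17, 1, 47, 27, 31, 48]
Tree (level-order array): [14, 2, 44, 1, None, 19, 47, None, None, 17, 27, None, 48, None, None, None, 31]
In a BST, the LCA of p=19, q=48 is the first node v on the
root-to-leaf path with p <= v <= q (go left if both < v, right if both > v).
Walk from root:
  at 14: both 19 and 48 > 14, go right
  at 44: 19 <= 44 <= 48, this is the LCA
LCA = 44


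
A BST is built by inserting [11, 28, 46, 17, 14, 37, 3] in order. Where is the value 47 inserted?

Starting tree (level order): [11, 3, 28, None, None, 17, 46, 14, None, 37]
Insertion path: 11 -> 28 -> 46
Result: insert 47 as right child of 46
Final tree (level order): [11, 3, 28, None, None, 17, 46, 14, None, 37, 47]


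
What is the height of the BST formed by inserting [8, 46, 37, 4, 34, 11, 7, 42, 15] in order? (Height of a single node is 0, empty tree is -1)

Insertion order: [8, 46, 37, 4, 34, 11, 7, 42, 15]
Tree (level-order array): [8, 4, 46, None, 7, 37, None, None, None, 34, 42, 11, None, None, None, None, 15]
Compute height bottom-up (empty subtree = -1):
  height(7) = 1 + max(-1, -1) = 0
  height(4) = 1 + max(-1, 0) = 1
  height(15) = 1 + max(-1, -1) = 0
  height(11) = 1 + max(-1, 0) = 1
  height(34) = 1 + max(1, -1) = 2
  height(42) = 1 + max(-1, -1) = 0
  height(37) = 1 + max(2, 0) = 3
  height(46) = 1 + max(3, -1) = 4
  height(8) = 1 + max(1, 4) = 5
Height = 5


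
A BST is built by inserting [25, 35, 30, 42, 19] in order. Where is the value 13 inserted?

Starting tree (level order): [25, 19, 35, None, None, 30, 42]
Insertion path: 25 -> 19
Result: insert 13 as left child of 19
Final tree (level order): [25, 19, 35, 13, None, 30, 42]


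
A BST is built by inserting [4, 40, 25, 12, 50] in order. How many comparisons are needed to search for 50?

Search path for 50: 4 -> 40 -> 50
Found: True
Comparisons: 3


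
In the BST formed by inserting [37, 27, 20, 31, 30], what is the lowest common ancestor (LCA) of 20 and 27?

Tree insertion order: [37, 27, 20, 31, 30]
Tree (level-order array): [37, 27, None, 20, 31, None, None, 30]
In a BST, the LCA of p=20, q=27 is the first node v on the
root-to-leaf path with p <= v <= q (go left if both < v, right if both > v).
Walk from root:
  at 37: both 20 and 27 < 37, go left
  at 27: 20 <= 27 <= 27, this is the LCA
LCA = 27


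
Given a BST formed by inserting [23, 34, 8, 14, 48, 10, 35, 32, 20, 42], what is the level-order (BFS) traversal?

Tree insertion order: [23, 34, 8, 14, 48, 10, 35, 32, 20, 42]
Tree (level-order array): [23, 8, 34, None, 14, 32, 48, 10, 20, None, None, 35, None, None, None, None, None, None, 42]
BFS from the root, enqueuing left then right child of each popped node:
  queue [23] -> pop 23, enqueue [8, 34], visited so far: [23]
  queue [8, 34] -> pop 8, enqueue [14], visited so far: [23, 8]
  queue [34, 14] -> pop 34, enqueue [32, 48], visited so far: [23, 8, 34]
  queue [14, 32, 48] -> pop 14, enqueue [10, 20], visited so far: [23, 8, 34, 14]
  queue [32, 48, 10, 20] -> pop 32, enqueue [none], visited so far: [23, 8, 34, 14, 32]
  queue [48, 10, 20] -> pop 48, enqueue [35], visited so far: [23, 8, 34, 14, 32, 48]
  queue [10, 20, 35] -> pop 10, enqueue [none], visited so far: [23, 8, 34, 14, 32, 48, 10]
  queue [20, 35] -> pop 20, enqueue [none], visited so far: [23, 8, 34, 14, 32, 48, 10, 20]
  queue [35] -> pop 35, enqueue [42], visited so far: [23, 8, 34, 14, 32, 48, 10, 20, 35]
  queue [42] -> pop 42, enqueue [none], visited so far: [23, 8, 34, 14, 32, 48, 10, 20, 35, 42]
Result: [23, 8, 34, 14, 32, 48, 10, 20, 35, 42]


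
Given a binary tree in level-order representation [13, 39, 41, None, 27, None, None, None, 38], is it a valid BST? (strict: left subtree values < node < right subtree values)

Level-order array: [13, 39, 41, None, 27, None, None, None, 38]
Validate using subtree bounds (lo, hi): at each node, require lo < value < hi,
then recurse left with hi=value and right with lo=value.
Preorder trace (stopping at first violation):
  at node 13 with bounds (-inf, +inf): OK
  at node 39 with bounds (-inf, 13): VIOLATION
Node 39 violates its bound: not (-inf < 39 < 13).
Result: Not a valid BST


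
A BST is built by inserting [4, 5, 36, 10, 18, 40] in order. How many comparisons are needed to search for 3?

Search path for 3: 4
Found: False
Comparisons: 1


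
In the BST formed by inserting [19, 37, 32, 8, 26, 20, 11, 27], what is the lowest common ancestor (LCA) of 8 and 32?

Tree insertion order: [19, 37, 32, 8, 26, 20, 11, 27]
Tree (level-order array): [19, 8, 37, None, 11, 32, None, None, None, 26, None, 20, 27]
In a BST, the LCA of p=8, q=32 is the first node v on the
root-to-leaf path with p <= v <= q (go left if both < v, right if both > v).
Walk from root:
  at 19: 8 <= 19 <= 32, this is the LCA
LCA = 19


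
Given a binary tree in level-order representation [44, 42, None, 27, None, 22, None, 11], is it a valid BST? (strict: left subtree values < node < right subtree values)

Level-order array: [44, 42, None, 27, None, 22, None, 11]
Validate using subtree bounds (lo, hi): at each node, require lo < value < hi,
then recurse left with hi=value and right with lo=value.
Preorder trace (stopping at first violation):
  at node 44 with bounds (-inf, +inf): OK
  at node 42 with bounds (-inf, 44): OK
  at node 27 with bounds (-inf, 42): OK
  at node 22 with bounds (-inf, 27): OK
  at node 11 with bounds (-inf, 22): OK
No violation found at any node.
Result: Valid BST


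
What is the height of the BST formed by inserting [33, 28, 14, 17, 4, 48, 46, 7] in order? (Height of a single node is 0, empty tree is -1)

Insertion order: [33, 28, 14, 17, 4, 48, 46, 7]
Tree (level-order array): [33, 28, 48, 14, None, 46, None, 4, 17, None, None, None, 7]
Compute height bottom-up (empty subtree = -1):
  height(7) = 1 + max(-1, -1) = 0
  height(4) = 1 + max(-1, 0) = 1
  height(17) = 1 + max(-1, -1) = 0
  height(14) = 1 + max(1, 0) = 2
  height(28) = 1 + max(2, -1) = 3
  height(46) = 1 + max(-1, -1) = 0
  height(48) = 1 + max(0, -1) = 1
  height(33) = 1 + max(3, 1) = 4
Height = 4


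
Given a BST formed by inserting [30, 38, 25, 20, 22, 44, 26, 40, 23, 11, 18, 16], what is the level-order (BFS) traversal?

Tree insertion order: [30, 38, 25, 20, 22, 44, 26, 40, 23, 11, 18, 16]
Tree (level-order array): [30, 25, 38, 20, 26, None, 44, 11, 22, None, None, 40, None, None, 18, None, 23, None, None, 16]
BFS from the root, enqueuing left then right child of each popped node:
  queue [30] -> pop 30, enqueue [25, 38], visited so far: [30]
  queue [25, 38] -> pop 25, enqueue [20, 26], visited so far: [30, 25]
  queue [38, 20, 26] -> pop 38, enqueue [44], visited so far: [30, 25, 38]
  queue [20, 26, 44] -> pop 20, enqueue [11, 22], visited so far: [30, 25, 38, 20]
  queue [26, 44, 11, 22] -> pop 26, enqueue [none], visited so far: [30, 25, 38, 20, 26]
  queue [44, 11, 22] -> pop 44, enqueue [40], visited so far: [30, 25, 38, 20, 26, 44]
  queue [11, 22, 40] -> pop 11, enqueue [18], visited so far: [30, 25, 38, 20, 26, 44, 11]
  queue [22, 40, 18] -> pop 22, enqueue [23], visited so far: [30, 25, 38, 20, 26, 44, 11, 22]
  queue [40, 18, 23] -> pop 40, enqueue [none], visited so far: [30, 25, 38, 20, 26, 44, 11, 22, 40]
  queue [18, 23] -> pop 18, enqueue [16], visited so far: [30, 25, 38, 20, 26, 44, 11, 22, 40, 18]
  queue [23, 16] -> pop 23, enqueue [none], visited so far: [30, 25, 38, 20, 26, 44, 11, 22, 40, 18, 23]
  queue [16] -> pop 16, enqueue [none], visited so far: [30, 25, 38, 20, 26, 44, 11, 22, 40, 18, 23, 16]
Result: [30, 25, 38, 20, 26, 44, 11, 22, 40, 18, 23, 16]


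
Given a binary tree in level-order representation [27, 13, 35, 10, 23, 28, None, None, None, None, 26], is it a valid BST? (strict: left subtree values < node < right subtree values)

Level-order array: [27, 13, 35, 10, 23, 28, None, None, None, None, 26]
Validate using subtree bounds (lo, hi): at each node, require lo < value < hi,
then recurse left with hi=value and right with lo=value.
Preorder trace (stopping at first violation):
  at node 27 with bounds (-inf, +inf): OK
  at node 13 with bounds (-inf, 27): OK
  at node 10 with bounds (-inf, 13): OK
  at node 23 with bounds (13, 27): OK
  at node 26 with bounds (23, 27): OK
  at node 35 with bounds (27, +inf): OK
  at node 28 with bounds (27, 35): OK
No violation found at any node.
Result: Valid BST


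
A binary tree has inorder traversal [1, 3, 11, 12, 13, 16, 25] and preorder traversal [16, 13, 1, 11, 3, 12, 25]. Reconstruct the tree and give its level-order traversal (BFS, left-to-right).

Inorder:  [1, 3, 11, 12, 13, 16, 25]
Preorder: [16, 13, 1, 11, 3, 12, 25]
Algorithm: preorder visits root first, so consume preorder in order;
for each root, split the current inorder slice at that value into
left-subtree inorder and right-subtree inorder, then recurse.
Recursive splits:
  root=16; inorder splits into left=[1, 3, 11, 12, 13], right=[25]
  root=13; inorder splits into left=[1, 3, 11, 12], right=[]
  root=1; inorder splits into left=[], right=[3, 11, 12]
  root=11; inorder splits into left=[3], right=[12]
  root=3; inorder splits into left=[], right=[]
  root=12; inorder splits into left=[], right=[]
  root=25; inorder splits into left=[], right=[]
Reconstructed level-order: [16, 13, 25, 1, 11, 3, 12]


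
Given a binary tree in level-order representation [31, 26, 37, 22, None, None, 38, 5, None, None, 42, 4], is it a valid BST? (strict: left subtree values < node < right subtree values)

Level-order array: [31, 26, 37, 22, None, None, 38, 5, None, None, 42, 4]
Validate using subtree bounds (lo, hi): at each node, require lo < value < hi,
then recurse left with hi=value and right with lo=value.
Preorder trace (stopping at first violation):
  at node 31 with bounds (-inf, +inf): OK
  at node 26 with bounds (-inf, 31): OK
  at node 22 with bounds (-inf, 26): OK
  at node 5 with bounds (-inf, 22): OK
  at node 4 with bounds (-inf, 5): OK
  at node 37 with bounds (31, +inf): OK
  at node 38 with bounds (37, +inf): OK
  at node 42 with bounds (38, +inf): OK
No violation found at any node.
Result: Valid BST


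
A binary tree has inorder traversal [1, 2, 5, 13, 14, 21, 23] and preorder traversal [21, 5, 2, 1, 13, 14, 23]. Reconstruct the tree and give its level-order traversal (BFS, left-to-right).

Inorder:  [1, 2, 5, 13, 14, 21, 23]
Preorder: [21, 5, 2, 1, 13, 14, 23]
Algorithm: preorder visits root first, so consume preorder in order;
for each root, split the current inorder slice at that value into
left-subtree inorder and right-subtree inorder, then recurse.
Recursive splits:
  root=21; inorder splits into left=[1, 2, 5, 13, 14], right=[23]
  root=5; inorder splits into left=[1, 2], right=[13, 14]
  root=2; inorder splits into left=[1], right=[]
  root=1; inorder splits into left=[], right=[]
  root=13; inorder splits into left=[], right=[14]
  root=14; inorder splits into left=[], right=[]
  root=23; inorder splits into left=[], right=[]
Reconstructed level-order: [21, 5, 23, 2, 13, 1, 14]


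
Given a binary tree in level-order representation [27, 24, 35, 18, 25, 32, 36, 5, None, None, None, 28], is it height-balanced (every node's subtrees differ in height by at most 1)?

Tree (level-order array): [27, 24, 35, 18, 25, 32, 36, 5, None, None, None, 28]
Definition: a tree is height-balanced if, at every node, |h(left) - h(right)| <= 1 (empty subtree has height -1).
Bottom-up per-node check:
  node 5: h_left=-1, h_right=-1, diff=0 [OK], height=0
  node 18: h_left=0, h_right=-1, diff=1 [OK], height=1
  node 25: h_left=-1, h_right=-1, diff=0 [OK], height=0
  node 24: h_left=1, h_right=0, diff=1 [OK], height=2
  node 28: h_left=-1, h_right=-1, diff=0 [OK], height=0
  node 32: h_left=0, h_right=-1, diff=1 [OK], height=1
  node 36: h_left=-1, h_right=-1, diff=0 [OK], height=0
  node 35: h_left=1, h_right=0, diff=1 [OK], height=2
  node 27: h_left=2, h_right=2, diff=0 [OK], height=3
All nodes satisfy the balance condition.
Result: Balanced


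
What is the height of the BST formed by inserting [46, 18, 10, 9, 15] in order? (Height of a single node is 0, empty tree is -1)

Insertion order: [46, 18, 10, 9, 15]
Tree (level-order array): [46, 18, None, 10, None, 9, 15]
Compute height bottom-up (empty subtree = -1):
  height(9) = 1 + max(-1, -1) = 0
  height(15) = 1 + max(-1, -1) = 0
  height(10) = 1 + max(0, 0) = 1
  height(18) = 1 + max(1, -1) = 2
  height(46) = 1 + max(2, -1) = 3
Height = 3


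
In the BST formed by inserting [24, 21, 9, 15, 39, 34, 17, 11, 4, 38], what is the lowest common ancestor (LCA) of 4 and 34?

Tree insertion order: [24, 21, 9, 15, 39, 34, 17, 11, 4, 38]
Tree (level-order array): [24, 21, 39, 9, None, 34, None, 4, 15, None, 38, None, None, 11, 17]
In a BST, the LCA of p=4, q=34 is the first node v on the
root-to-leaf path with p <= v <= q (go left if both < v, right if both > v).
Walk from root:
  at 24: 4 <= 24 <= 34, this is the LCA
LCA = 24


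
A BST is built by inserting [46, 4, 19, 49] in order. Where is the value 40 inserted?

Starting tree (level order): [46, 4, 49, None, 19]
Insertion path: 46 -> 4 -> 19
Result: insert 40 as right child of 19
Final tree (level order): [46, 4, 49, None, 19, None, None, None, 40]


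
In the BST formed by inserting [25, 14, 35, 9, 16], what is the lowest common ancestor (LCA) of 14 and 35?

Tree insertion order: [25, 14, 35, 9, 16]
Tree (level-order array): [25, 14, 35, 9, 16]
In a BST, the LCA of p=14, q=35 is the first node v on the
root-to-leaf path with p <= v <= q (go left if both < v, right if both > v).
Walk from root:
  at 25: 14 <= 25 <= 35, this is the LCA
LCA = 25


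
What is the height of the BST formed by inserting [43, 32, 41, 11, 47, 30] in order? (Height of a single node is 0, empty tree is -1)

Insertion order: [43, 32, 41, 11, 47, 30]
Tree (level-order array): [43, 32, 47, 11, 41, None, None, None, 30]
Compute height bottom-up (empty subtree = -1):
  height(30) = 1 + max(-1, -1) = 0
  height(11) = 1 + max(-1, 0) = 1
  height(41) = 1 + max(-1, -1) = 0
  height(32) = 1 + max(1, 0) = 2
  height(47) = 1 + max(-1, -1) = 0
  height(43) = 1 + max(2, 0) = 3
Height = 3


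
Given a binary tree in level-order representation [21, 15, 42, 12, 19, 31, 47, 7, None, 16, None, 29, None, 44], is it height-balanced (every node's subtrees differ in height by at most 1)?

Tree (level-order array): [21, 15, 42, 12, 19, 31, 47, 7, None, 16, None, 29, None, 44]
Definition: a tree is height-balanced if, at every node, |h(left) - h(right)| <= 1 (empty subtree has height -1).
Bottom-up per-node check:
  node 7: h_left=-1, h_right=-1, diff=0 [OK], height=0
  node 12: h_left=0, h_right=-1, diff=1 [OK], height=1
  node 16: h_left=-1, h_right=-1, diff=0 [OK], height=0
  node 19: h_left=0, h_right=-1, diff=1 [OK], height=1
  node 15: h_left=1, h_right=1, diff=0 [OK], height=2
  node 29: h_left=-1, h_right=-1, diff=0 [OK], height=0
  node 31: h_left=0, h_right=-1, diff=1 [OK], height=1
  node 44: h_left=-1, h_right=-1, diff=0 [OK], height=0
  node 47: h_left=0, h_right=-1, diff=1 [OK], height=1
  node 42: h_left=1, h_right=1, diff=0 [OK], height=2
  node 21: h_left=2, h_right=2, diff=0 [OK], height=3
All nodes satisfy the balance condition.
Result: Balanced


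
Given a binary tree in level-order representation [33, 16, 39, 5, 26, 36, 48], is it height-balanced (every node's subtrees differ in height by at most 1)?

Tree (level-order array): [33, 16, 39, 5, 26, 36, 48]
Definition: a tree is height-balanced if, at every node, |h(left) - h(right)| <= 1 (empty subtree has height -1).
Bottom-up per-node check:
  node 5: h_left=-1, h_right=-1, diff=0 [OK], height=0
  node 26: h_left=-1, h_right=-1, diff=0 [OK], height=0
  node 16: h_left=0, h_right=0, diff=0 [OK], height=1
  node 36: h_left=-1, h_right=-1, diff=0 [OK], height=0
  node 48: h_left=-1, h_right=-1, diff=0 [OK], height=0
  node 39: h_left=0, h_right=0, diff=0 [OK], height=1
  node 33: h_left=1, h_right=1, diff=0 [OK], height=2
All nodes satisfy the balance condition.
Result: Balanced


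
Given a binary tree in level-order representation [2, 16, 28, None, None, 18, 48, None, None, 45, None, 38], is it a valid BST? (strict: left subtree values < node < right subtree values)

Level-order array: [2, 16, 28, None, None, 18, 48, None, None, 45, None, 38]
Validate using subtree bounds (lo, hi): at each node, require lo < value < hi,
then recurse left with hi=value and right with lo=value.
Preorder trace (stopping at first violation):
  at node 2 with bounds (-inf, +inf): OK
  at node 16 with bounds (-inf, 2): VIOLATION
Node 16 violates its bound: not (-inf < 16 < 2).
Result: Not a valid BST


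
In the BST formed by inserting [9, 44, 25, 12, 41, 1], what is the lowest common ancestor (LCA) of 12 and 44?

Tree insertion order: [9, 44, 25, 12, 41, 1]
Tree (level-order array): [9, 1, 44, None, None, 25, None, 12, 41]
In a BST, the LCA of p=12, q=44 is the first node v on the
root-to-leaf path with p <= v <= q (go left if both < v, right if both > v).
Walk from root:
  at 9: both 12 and 44 > 9, go right
  at 44: 12 <= 44 <= 44, this is the LCA
LCA = 44


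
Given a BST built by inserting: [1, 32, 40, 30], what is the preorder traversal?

Tree insertion order: [1, 32, 40, 30]
Tree (level-order array): [1, None, 32, 30, 40]
Preorder traversal: [1, 32, 30, 40]


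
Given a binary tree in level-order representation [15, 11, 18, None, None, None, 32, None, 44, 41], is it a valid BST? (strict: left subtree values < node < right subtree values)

Level-order array: [15, 11, 18, None, None, None, 32, None, 44, 41]
Validate using subtree bounds (lo, hi): at each node, require lo < value < hi,
then recurse left with hi=value and right with lo=value.
Preorder trace (stopping at first violation):
  at node 15 with bounds (-inf, +inf): OK
  at node 11 with bounds (-inf, 15): OK
  at node 18 with bounds (15, +inf): OK
  at node 32 with bounds (18, +inf): OK
  at node 44 with bounds (32, +inf): OK
  at node 41 with bounds (32, 44): OK
No violation found at any node.
Result: Valid BST


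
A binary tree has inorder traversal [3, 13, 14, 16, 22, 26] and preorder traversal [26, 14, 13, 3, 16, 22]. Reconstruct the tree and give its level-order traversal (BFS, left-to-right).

Inorder:  [3, 13, 14, 16, 22, 26]
Preorder: [26, 14, 13, 3, 16, 22]
Algorithm: preorder visits root first, so consume preorder in order;
for each root, split the current inorder slice at that value into
left-subtree inorder and right-subtree inorder, then recurse.
Recursive splits:
  root=26; inorder splits into left=[3, 13, 14, 16, 22], right=[]
  root=14; inorder splits into left=[3, 13], right=[16, 22]
  root=13; inorder splits into left=[3], right=[]
  root=3; inorder splits into left=[], right=[]
  root=16; inorder splits into left=[], right=[22]
  root=22; inorder splits into left=[], right=[]
Reconstructed level-order: [26, 14, 13, 16, 3, 22]


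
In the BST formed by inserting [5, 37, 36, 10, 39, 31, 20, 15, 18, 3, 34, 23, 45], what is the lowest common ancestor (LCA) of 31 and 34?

Tree insertion order: [5, 37, 36, 10, 39, 31, 20, 15, 18, 3, 34, 23, 45]
Tree (level-order array): [5, 3, 37, None, None, 36, 39, 10, None, None, 45, None, 31, None, None, 20, 34, 15, 23, None, None, None, 18]
In a BST, the LCA of p=31, q=34 is the first node v on the
root-to-leaf path with p <= v <= q (go left if both < v, right if both > v).
Walk from root:
  at 5: both 31 and 34 > 5, go right
  at 37: both 31 and 34 < 37, go left
  at 36: both 31 and 34 < 36, go left
  at 10: both 31 and 34 > 10, go right
  at 31: 31 <= 31 <= 34, this is the LCA
LCA = 31


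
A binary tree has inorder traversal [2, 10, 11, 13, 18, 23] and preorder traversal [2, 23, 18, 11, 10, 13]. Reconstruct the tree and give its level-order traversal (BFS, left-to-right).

Inorder:  [2, 10, 11, 13, 18, 23]
Preorder: [2, 23, 18, 11, 10, 13]
Algorithm: preorder visits root first, so consume preorder in order;
for each root, split the current inorder slice at that value into
left-subtree inorder and right-subtree inorder, then recurse.
Recursive splits:
  root=2; inorder splits into left=[], right=[10, 11, 13, 18, 23]
  root=23; inorder splits into left=[10, 11, 13, 18], right=[]
  root=18; inorder splits into left=[10, 11, 13], right=[]
  root=11; inorder splits into left=[10], right=[13]
  root=10; inorder splits into left=[], right=[]
  root=13; inorder splits into left=[], right=[]
Reconstructed level-order: [2, 23, 18, 11, 10, 13]


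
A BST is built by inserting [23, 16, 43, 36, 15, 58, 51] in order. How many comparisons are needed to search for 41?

Search path for 41: 23 -> 43 -> 36
Found: False
Comparisons: 3


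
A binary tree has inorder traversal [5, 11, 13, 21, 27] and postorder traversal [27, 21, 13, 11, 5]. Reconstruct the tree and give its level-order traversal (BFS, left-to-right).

Inorder:   [5, 11, 13, 21, 27]
Postorder: [27, 21, 13, 11, 5]
Algorithm: postorder visits root last, so walk postorder right-to-left;
each value is the root of the current inorder slice — split it at that
value, recurse on the right subtree first, then the left.
Recursive splits:
  root=5; inorder splits into left=[], right=[11, 13, 21, 27]
  root=11; inorder splits into left=[], right=[13, 21, 27]
  root=13; inorder splits into left=[], right=[21, 27]
  root=21; inorder splits into left=[], right=[27]
  root=27; inorder splits into left=[], right=[]
Reconstructed level-order: [5, 11, 13, 21, 27]


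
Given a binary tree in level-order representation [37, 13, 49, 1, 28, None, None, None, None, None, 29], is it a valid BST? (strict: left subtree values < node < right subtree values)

Level-order array: [37, 13, 49, 1, 28, None, None, None, None, None, 29]
Validate using subtree bounds (lo, hi): at each node, require lo < value < hi,
then recurse left with hi=value and right with lo=value.
Preorder trace (stopping at first violation):
  at node 37 with bounds (-inf, +inf): OK
  at node 13 with bounds (-inf, 37): OK
  at node 1 with bounds (-inf, 13): OK
  at node 28 with bounds (13, 37): OK
  at node 29 with bounds (28, 37): OK
  at node 49 with bounds (37, +inf): OK
No violation found at any node.
Result: Valid BST


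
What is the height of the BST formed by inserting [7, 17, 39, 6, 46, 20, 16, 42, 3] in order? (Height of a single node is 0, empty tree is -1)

Insertion order: [7, 17, 39, 6, 46, 20, 16, 42, 3]
Tree (level-order array): [7, 6, 17, 3, None, 16, 39, None, None, None, None, 20, 46, None, None, 42]
Compute height bottom-up (empty subtree = -1):
  height(3) = 1 + max(-1, -1) = 0
  height(6) = 1 + max(0, -1) = 1
  height(16) = 1 + max(-1, -1) = 0
  height(20) = 1 + max(-1, -1) = 0
  height(42) = 1 + max(-1, -1) = 0
  height(46) = 1 + max(0, -1) = 1
  height(39) = 1 + max(0, 1) = 2
  height(17) = 1 + max(0, 2) = 3
  height(7) = 1 + max(1, 3) = 4
Height = 4


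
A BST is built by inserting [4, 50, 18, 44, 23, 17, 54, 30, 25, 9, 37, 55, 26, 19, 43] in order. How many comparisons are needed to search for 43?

Search path for 43: 4 -> 50 -> 18 -> 44 -> 23 -> 30 -> 37 -> 43
Found: True
Comparisons: 8


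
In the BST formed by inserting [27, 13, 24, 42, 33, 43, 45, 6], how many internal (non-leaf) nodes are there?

Tree built from: [27, 13, 24, 42, 33, 43, 45, 6]
Tree (level-order array): [27, 13, 42, 6, 24, 33, 43, None, None, None, None, None, None, None, 45]
Rule: An internal node has at least one child.
Per-node child counts:
  node 27: 2 child(ren)
  node 13: 2 child(ren)
  node 6: 0 child(ren)
  node 24: 0 child(ren)
  node 42: 2 child(ren)
  node 33: 0 child(ren)
  node 43: 1 child(ren)
  node 45: 0 child(ren)
Matching nodes: [27, 13, 42, 43]
Count of internal (non-leaf) nodes: 4


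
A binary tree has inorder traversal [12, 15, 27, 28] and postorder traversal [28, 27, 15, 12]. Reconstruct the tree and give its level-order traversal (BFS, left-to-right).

Inorder:   [12, 15, 27, 28]
Postorder: [28, 27, 15, 12]
Algorithm: postorder visits root last, so walk postorder right-to-left;
each value is the root of the current inorder slice — split it at that
value, recurse on the right subtree first, then the left.
Recursive splits:
  root=12; inorder splits into left=[], right=[15, 27, 28]
  root=15; inorder splits into left=[], right=[27, 28]
  root=27; inorder splits into left=[], right=[28]
  root=28; inorder splits into left=[], right=[]
Reconstructed level-order: [12, 15, 27, 28]


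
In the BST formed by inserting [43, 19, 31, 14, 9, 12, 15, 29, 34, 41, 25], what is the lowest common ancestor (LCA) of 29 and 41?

Tree insertion order: [43, 19, 31, 14, 9, 12, 15, 29, 34, 41, 25]
Tree (level-order array): [43, 19, None, 14, 31, 9, 15, 29, 34, None, 12, None, None, 25, None, None, 41]
In a BST, the LCA of p=29, q=41 is the first node v on the
root-to-leaf path with p <= v <= q (go left if both < v, right if both > v).
Walk from root:
  at 43: both 29 and 41 < 43, go left
  at 19: both 29 and 41 > 19, go right
  at 31: 29 <= 31 <= 41, this is the LCA
LCA = 31


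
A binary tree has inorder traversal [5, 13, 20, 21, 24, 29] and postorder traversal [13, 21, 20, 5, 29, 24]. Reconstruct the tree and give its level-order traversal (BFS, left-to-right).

Inorder:   [5, 13, 20, 21, 24, 29]
Postorder: [13, 21, 20, 5, 29, 24]
Algorithm: postorder visits root last, so walk postorder right-to-left;
each value is the root of the current inorder slice — split it at that
value, recurse on the right subtree first, then the left.
Recursive splits:
  root=24; inorder splits into left=[5, 13, 20, 21], right=[29]
  root=29; inorder splits into left=[], right=[]
  root=5; inorder splits into left=[], right=[13, 20, 21]
  root=20; inorder splits into left=[13], right=[21]
  root=21; inorder splits into left=[], right=[]
  root=13; inorder splits into left=[], right=[]
Reconstructed level-order: [24, 5, 29, 20, 13, 21]


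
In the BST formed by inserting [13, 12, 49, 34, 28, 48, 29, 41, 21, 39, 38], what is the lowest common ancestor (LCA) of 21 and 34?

Tree insertion order: [13, 12, 49, 34, 28, 48, 29, 41, 21, 39, 38]
Tree (level-order array): [13, 12, 49, None, None, 34, None, 28, 48, 21, 29, 41, None, None, None, None, None, 39, None, 38]
In a BST, the LCA of p=21, q=34 is the first node v on the
root-to-leaf path with p <= v <= q (go left if both < v, right if both > v).
Walk from root:
  at 13: both 21 and 34 > 13, go right
  at 49: both 21 and 34 < 49, go left
  at 34: 21 <= 34 <= 34, this is the LCA
LCA = 34


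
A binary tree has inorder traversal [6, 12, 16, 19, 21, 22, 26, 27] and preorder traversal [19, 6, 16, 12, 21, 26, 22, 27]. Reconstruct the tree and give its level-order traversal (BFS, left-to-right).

Inorder:  [6, 12, 16, 19, 21, 22, 26, 27]
Preorder: [19, 6, 16, 12, 21, 26, 22, 27]
Algorithm: preorder visits root first, so consume preorder in order;
for each root, split the current inorder slice at that value into
left-subtree inorder and right-subtree inorder, then recurse.
Recursive splits:
  root=19; inorder splits into left=[6, 12, 16], right=[21, 22, 26, 27]
  root=6; inorder splits into left=[], right=[12, 16]
  root=16; inorder splits into left=[12], right=[]
  root=12; inorder splits into left=[], right=[]
  root=21; inorder splits into left=[], right=[22, 26, 27]
  root=26; inorder splits into left=[22], right=[27]
  root=22; inorder splits into left=[], right=[]
  root=27; inorder splits into left=[], right=[]
Reconstructed level-order: [19, 6, 21, 16, 26, 12, 22, 27]
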